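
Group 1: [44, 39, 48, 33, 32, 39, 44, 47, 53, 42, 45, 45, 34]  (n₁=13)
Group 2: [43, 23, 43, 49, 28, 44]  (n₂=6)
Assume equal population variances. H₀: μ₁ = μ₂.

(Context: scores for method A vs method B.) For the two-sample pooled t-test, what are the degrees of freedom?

degrees of freedom = 17

df = n₁ + n₂ − 2 = 13 + 6 − 2 = 17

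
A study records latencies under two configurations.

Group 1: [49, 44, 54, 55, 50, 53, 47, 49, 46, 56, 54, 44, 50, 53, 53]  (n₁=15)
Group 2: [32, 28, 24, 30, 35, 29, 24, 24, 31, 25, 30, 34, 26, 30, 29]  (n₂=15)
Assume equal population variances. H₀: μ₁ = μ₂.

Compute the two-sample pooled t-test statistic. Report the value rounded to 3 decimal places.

test statistic = 15.894

x̄₁=50.467, s₁=3.925, n₁=15
x̄₂=28.733, s₂=3.555, n₂=15
s_p² = [14·3.925² + 14·3.555²]/28 = 14.0238
SE = √(s_p²·(1/15+1/15)) = 1.3674
t = (50.467−28.733)/1.3674 = 15.8937
df = 28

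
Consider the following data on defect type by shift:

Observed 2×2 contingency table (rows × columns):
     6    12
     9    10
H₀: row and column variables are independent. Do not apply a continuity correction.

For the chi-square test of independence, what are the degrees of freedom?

degrees of freedom = 1

df = (r−1)(c−1) = (2−1)·(2−1) = 1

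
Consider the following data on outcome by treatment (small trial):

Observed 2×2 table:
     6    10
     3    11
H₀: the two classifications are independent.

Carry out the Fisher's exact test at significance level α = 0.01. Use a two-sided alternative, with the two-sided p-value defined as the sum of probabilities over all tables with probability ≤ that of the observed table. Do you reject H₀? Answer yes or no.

reject H₀: no

Margins: r₁=16, r₂=14, c₁=9, c₂=21, n=30
p_obs = C(16,6)·C(14,3)/C(30,9); sum pmf over tables with pmf ≤ p_obs
p-value (two-sided) = 0.43972
At α=0.01: p ≥ α → fail to reject H₀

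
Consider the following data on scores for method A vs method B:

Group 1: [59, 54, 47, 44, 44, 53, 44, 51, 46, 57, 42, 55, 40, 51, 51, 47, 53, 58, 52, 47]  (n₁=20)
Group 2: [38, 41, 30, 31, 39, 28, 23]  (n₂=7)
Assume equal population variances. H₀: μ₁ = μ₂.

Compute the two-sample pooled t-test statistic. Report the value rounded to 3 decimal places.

x̄₁=49.750, s₁=5.495, n₁=20
x̄₂=32.857, s₂=6.619, n₂=7
s_p² = [19·5.495² + 6·6.619²]/25 = 33.4643
SE = √(s_p²·(1/20+1/7)) = 2.5404
t = (49.750−32.857)/2.5404 = 6.6496
df = 25

test statistic = 6.650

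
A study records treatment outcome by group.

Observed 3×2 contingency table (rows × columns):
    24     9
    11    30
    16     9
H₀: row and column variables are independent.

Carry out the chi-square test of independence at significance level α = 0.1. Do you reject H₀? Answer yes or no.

Row totals [33, 41, 25], col totals [51, 48], n=99
χ² = (24−17.00)²/17.00 + (9−16.00)²/16.00 + (11−21.12)²/21.12 + (30−19.88)²/19.88 + (16−12.88)²/12.88 + (9−12.12)²/12.12 = 17.5082
df = 2
p-value (upper-tail) = 0.00016
At α=0.1: p < α → reject H₀

reject H₀: yes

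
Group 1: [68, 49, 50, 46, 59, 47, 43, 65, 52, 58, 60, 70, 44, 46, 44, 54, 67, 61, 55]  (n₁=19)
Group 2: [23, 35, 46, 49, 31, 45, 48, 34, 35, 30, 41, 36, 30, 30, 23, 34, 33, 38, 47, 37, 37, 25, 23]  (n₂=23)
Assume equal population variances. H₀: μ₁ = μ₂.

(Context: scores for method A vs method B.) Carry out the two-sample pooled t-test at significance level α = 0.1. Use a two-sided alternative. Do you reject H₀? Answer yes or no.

reject H₀: yes

x̄₁=54.632, s₁=8.833, n₁=19
x̄₂=35.217, s₂=8.011, n₂=23
s_p² = [18·8.833² + 22·8.011²]/40 = 70.4084
SE = √(s_p²·(1/19+1/23)) = 2.6013
t = (54.632−35.217)/2.6013 = 7.4632
df = 40
p-value (two-sided) = 0.00000
At α=0.1: p < α → reject H₀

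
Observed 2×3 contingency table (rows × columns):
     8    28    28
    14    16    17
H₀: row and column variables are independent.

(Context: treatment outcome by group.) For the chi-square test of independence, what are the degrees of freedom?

df = (r−1)(c−1) = (2−1)·(3−1) = 2

degrees of freedom = 2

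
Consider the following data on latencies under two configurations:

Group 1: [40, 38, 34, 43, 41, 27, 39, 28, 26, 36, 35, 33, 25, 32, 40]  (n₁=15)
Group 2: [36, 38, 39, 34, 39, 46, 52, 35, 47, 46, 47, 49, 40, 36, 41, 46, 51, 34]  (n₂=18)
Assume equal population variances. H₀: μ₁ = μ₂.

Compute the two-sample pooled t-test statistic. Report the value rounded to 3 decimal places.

test statistic = -3.624

x̄₁=34.467, s₁=5.854, n₁=15
x̄₂=42.000, s₂=6.020, n₂=18
s_p² = [14·5.854² + 17·6.020²]/31 = 35.3462
SE = √(s_p²·(1/15+1/18)) = 2.0785
t = (34.467−42.000)/2.0785 = -3.6244
df = 31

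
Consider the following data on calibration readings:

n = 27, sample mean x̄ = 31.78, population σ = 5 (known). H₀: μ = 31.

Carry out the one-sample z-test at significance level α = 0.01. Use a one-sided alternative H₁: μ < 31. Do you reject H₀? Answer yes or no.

reject H₀: no

SE = σ/√n = 5/√27 = 0.9623
z = (x̄−μ₀)/SE = (31.78−31)/0.9623 = 0.8106
p-value (one-sided, H₁ less) = 0.79120
At α=0.01: p ≥ α → fail to reject H₀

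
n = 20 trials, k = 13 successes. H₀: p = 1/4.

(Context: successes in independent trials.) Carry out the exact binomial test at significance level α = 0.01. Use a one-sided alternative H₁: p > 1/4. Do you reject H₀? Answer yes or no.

reject H₀: yes

Exact binomial: n=20, k=13, p₀=1/4=0.2500
P(X≥13) from Σ C(n,i)·p₀^i·(1−p₀)^(n−i)
p-value (one-sided, H₁ greater) = 0.00018
At α=0.01: p < α → reject H₀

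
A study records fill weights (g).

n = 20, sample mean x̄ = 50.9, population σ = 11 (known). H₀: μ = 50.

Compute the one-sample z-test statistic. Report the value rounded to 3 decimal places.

test statistic = 0.366

SE = σ/√n = 11/√20 = 2.4597
z = (x̄−μ₀)/SE = (50.9−50)/2.4597 = 0.3659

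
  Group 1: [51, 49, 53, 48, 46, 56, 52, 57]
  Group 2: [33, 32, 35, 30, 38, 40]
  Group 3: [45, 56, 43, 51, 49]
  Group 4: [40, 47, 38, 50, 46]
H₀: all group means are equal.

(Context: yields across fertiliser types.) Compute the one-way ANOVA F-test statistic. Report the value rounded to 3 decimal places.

Group means [51.50, 34.67, 48.80, 44.20], grand mean 45.208
SSB = Σnᵢ(x̄ᵢ−x̄)² = 1053.025; SSW = ΣΣ(x−x̄ᵢ)² = 378.933
MSB = 1053.025/3 = 351.0083; MSW = 378.933/20 = 18.9467
F = MSB/MSW = 18.5261
df = (3, 20)

test statistic = 18.526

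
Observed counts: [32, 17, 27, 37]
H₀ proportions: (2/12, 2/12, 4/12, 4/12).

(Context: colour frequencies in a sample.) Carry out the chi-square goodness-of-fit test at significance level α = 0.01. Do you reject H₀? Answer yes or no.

reject H₀: yes

n = 113; E_i = n·p_i = [18.83, 18.83, 37.67, 37.67]
χ² = (32−18.83)²/18.83 + (17−18.83)²/18.83 + (27−37.67)²/37.67 + (37−37.67)²/37.67 = 12.4159
df = 3
p-value (upper-tail) = 0.00609
At α=0.01: p < α → reject H₀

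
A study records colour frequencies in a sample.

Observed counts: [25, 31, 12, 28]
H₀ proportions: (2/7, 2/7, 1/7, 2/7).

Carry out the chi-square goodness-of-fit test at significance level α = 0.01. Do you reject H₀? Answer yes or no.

n = 96; E_i = n·p_i = [27.43, 27.43, 13.71, 27.43]
χ² = (25−27.43)²/27.43 + (31−27.43)²/27.43 + (12−13.71)²/13.71 + (28−27.43)²/27.43 = 0.9063
df = 3
p-value (upper-tail) = 0.82392
At α=0.01: p ≥ α → fail to reject H₀

reject H₀: no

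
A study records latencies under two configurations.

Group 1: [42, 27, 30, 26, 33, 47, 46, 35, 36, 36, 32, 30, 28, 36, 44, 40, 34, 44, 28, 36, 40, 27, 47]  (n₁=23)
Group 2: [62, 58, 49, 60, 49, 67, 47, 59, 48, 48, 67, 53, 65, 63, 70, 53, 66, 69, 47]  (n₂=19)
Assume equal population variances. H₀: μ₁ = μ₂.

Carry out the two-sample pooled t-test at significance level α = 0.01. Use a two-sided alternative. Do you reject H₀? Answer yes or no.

reject H₀: yes

x̄₁=35.826, s₁=6.840, n₁=23
x̄₂=57.895, s₂=8.299, n₂=19
s_p² = [22·6.840² + 18·8.299²]/40 = 56.7273
SE = √(s_p²·(1/23+1/19)) = 2.3350
t = (35.826−57.895)/2.3350 = -9.4514
df = 40
p-value (two-sided) = 0.00000
At α=0.01: p < α → reject H₀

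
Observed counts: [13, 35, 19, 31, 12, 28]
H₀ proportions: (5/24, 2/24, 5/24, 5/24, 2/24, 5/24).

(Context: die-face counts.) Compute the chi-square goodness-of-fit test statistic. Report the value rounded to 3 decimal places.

n = 138; E_i = n·p_i = [28.75, 11.50, 28.75, 28.75, 11.50, 28.75]
χ² = (13−28.75)²/28.75 + (35−11.50)²/11.50 + (19−28.75)²/28.75 + (31−28.75)²/28.75 + (12−11.50)²/11.50 + (28−28.75)²/28.75 = 60.1739
df = 5

test statistic = 60.174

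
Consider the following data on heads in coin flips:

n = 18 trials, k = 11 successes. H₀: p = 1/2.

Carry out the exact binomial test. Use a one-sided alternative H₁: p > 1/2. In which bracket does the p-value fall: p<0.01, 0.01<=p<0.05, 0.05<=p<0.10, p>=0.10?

Exact binomial: n=18, k=11, p₀=1/2=0.5000
P(X≥11) from Σ C(n,i)·p₀^i·(1−p₀)^(n−i)
p-value (one-sided, H₁ greater) = 0.24034
→ bracket: p>=0.10

p-value bracket: p>=0.10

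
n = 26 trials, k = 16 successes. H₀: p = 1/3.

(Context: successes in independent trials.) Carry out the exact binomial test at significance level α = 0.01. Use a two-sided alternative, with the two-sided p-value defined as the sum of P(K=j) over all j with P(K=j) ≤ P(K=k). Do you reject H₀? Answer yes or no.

reject H₀: yes

Exact binomial: n=26, k=16, p₀=1/3=0.3333
P(X=j) = C(n,j)·p₀^j·(1−p₀)^(n−j); p = Σ P(X=j) over j with P(X=j) ≤ P(X=16)
p-value (two-sided) = 0.00334
At α=0.01: p < α → reject H₀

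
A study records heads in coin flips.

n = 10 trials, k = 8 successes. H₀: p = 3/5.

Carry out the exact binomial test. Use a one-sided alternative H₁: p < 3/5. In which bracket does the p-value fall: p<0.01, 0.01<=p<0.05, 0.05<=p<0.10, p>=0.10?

Exact binomial: n=10, k=8, p₀=3/5=0.6000
P(X≤8) from Σ C(n,i)·p₀^i·(1−p₀)^(n−i)
p-value (one-sided, H₁ less) = 0.95364
→ bracket: p>=0.10

p-value bracket: p>=0.10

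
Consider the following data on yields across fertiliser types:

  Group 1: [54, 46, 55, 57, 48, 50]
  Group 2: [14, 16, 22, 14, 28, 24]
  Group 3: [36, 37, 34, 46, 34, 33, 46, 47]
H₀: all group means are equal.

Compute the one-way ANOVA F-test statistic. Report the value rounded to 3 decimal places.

test statistic = 50.614

Group means [51.67, 19.67, 39.12], grand mean 37.050
SSB = Σnᵢ(x̄ᵢ−x̄)² = 3129.408; SSW = ΣΣ(x−x̄ᵢ)² = 525.542
MSB = 3129.408/2 = 1564.7042; MSW = 525.542/17 = 30.9142
F = MSB/MSW = 50.6144
df = (2, 17)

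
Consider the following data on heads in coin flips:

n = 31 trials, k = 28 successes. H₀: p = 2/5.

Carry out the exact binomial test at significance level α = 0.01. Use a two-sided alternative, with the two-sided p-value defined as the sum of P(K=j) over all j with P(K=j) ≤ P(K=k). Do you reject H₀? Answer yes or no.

reject H₀: yes

Exact binomial: n=31, k=28, p₀=2/5=0.4000
P(X=j) = C(n,j)·p₀^j·(1−p₀)^(n−j); p = Σ P(X=j) over j with P(X=j) ≤ P(X=28)
p-value (two-sided) = 0.00000
At α=0.01: p < α → reject H₀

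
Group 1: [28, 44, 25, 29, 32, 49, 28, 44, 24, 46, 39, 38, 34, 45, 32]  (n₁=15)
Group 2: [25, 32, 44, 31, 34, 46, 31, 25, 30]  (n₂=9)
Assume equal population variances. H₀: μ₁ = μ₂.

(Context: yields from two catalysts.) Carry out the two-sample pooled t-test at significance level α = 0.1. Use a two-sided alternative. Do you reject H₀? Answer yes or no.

reject H₀: no

x̄₁=35.800, s₁=8.317, n₁=15
x̄₂=33.111, s₂=7.390, n₂=9
s_p² = [14·8.317² + 8·7.390²]/22 = 63.8768
SE = √(s_p²·(1/15+1/9)) = 3.3698
t = (35.800−33.111)/3.3698 = 0.7979
df = 22
p-value (two-sided) = 0.43344
At α=0.1: p ≥ α → fail to reject H₀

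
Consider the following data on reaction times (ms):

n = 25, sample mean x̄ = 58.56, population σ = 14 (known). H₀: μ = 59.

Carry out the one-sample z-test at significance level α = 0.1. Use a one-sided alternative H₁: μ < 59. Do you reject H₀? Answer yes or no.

SE = σ/√n = 14/√25 = 2.8000
z = (x̄−μ₀)/SE = (58.56−59)/2.8000 = -0.1571
p-value (one-sided, H₁ less) = 0.43757
At α=0.1: p ≥ α → fail to reject H₀

reject H₀: no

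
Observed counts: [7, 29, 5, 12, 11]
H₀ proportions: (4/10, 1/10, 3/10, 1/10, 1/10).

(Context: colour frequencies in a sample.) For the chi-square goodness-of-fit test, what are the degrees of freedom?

degrees of freedom = 4

df = k − 1 = 5 − 1 = 4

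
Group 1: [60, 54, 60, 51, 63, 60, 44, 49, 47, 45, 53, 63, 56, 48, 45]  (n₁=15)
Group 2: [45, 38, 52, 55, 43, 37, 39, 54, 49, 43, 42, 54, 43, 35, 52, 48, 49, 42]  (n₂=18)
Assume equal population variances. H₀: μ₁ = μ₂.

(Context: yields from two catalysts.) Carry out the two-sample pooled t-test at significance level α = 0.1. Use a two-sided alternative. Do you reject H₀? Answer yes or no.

x̄₁=53.200, s₁=6.795, n₁=15
x̄₂=45.556, s₂=6.299, n₂=18
s_p² = [14·6.795² + 17·6.299²]/31 = 42.6079
SE = √(s_p²·(1/15+1/18)) = 2.2820
t = (53.200−45.556)/2.2820 = 3.3499
df = 31
p-value (two-sided) = 0.00214
At α=0.1: p < α → reject H₀

reject H₀: yes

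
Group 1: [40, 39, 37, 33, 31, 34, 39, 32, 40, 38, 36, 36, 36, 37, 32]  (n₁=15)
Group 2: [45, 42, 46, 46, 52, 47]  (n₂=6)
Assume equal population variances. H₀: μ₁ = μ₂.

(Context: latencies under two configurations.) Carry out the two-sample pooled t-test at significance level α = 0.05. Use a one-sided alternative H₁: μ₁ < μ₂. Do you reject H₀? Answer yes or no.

reject H₀: yes

x̄₁=36.000, s₁=3.000, n₁=15
x̄₂=46.333, s₂=3.266, n₂=6
s_p² = [14·3.000² + 5·3.266²]/19 = 9.4386
SE = √(s_p²·(1/15+1/6)) = 1.4840
t = (36.000−46.333)/1.4840 = -6.9630
df = 19
p-value (one-sided, H₁ less) = 0.00000
At α=0.05: p < α → reject H₀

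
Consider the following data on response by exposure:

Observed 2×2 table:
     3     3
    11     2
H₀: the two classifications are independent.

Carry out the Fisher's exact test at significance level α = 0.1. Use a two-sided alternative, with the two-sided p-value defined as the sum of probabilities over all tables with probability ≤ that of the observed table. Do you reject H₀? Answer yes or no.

Margins: r₁=6, r₂=13, c₁=14, c₂=5, n=19
p_obs = C(6,3)·C(13,11)/C(19,14); sum pmf over tables with pmf ≤ p_obs
p-value (two-sided) = 0.26213
At α=0.1: p ≥ α → fail to reject H₀

reject H₀: no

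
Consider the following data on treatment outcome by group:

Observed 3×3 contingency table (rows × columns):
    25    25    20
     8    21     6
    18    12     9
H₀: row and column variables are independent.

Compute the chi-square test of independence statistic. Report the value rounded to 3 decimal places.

Row totals [70, 35, 39], col totals [51, 58, 35], n=144
χ² = (25−24.79)²/24.79 + (25−28.19)²/28.19 + (20−17.01)²/17.01 + (8−12.40)²/12.40 + (21−14.10)²/14.10 + (6−8.51)²/8.51 + (18−13.81)²/13.81 + (12−15.71)²/15.71 + (9−9.48)²/9.48 = 8.7346
df = 4

test statistic = 8.735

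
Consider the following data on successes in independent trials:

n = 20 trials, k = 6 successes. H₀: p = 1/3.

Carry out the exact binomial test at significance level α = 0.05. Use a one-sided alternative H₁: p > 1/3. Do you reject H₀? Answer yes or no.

reject H₀: no

Exact binomial: n=20, k=6, p₀=1/3=0.3333
P(X≥6) from Σ C(n,i)·p₀^i·(1−p₀)^(n−i)
p-value (one-sided, H₁ greater) = 0.70279
At α=0.05: p ≥ α → fail to reject H₀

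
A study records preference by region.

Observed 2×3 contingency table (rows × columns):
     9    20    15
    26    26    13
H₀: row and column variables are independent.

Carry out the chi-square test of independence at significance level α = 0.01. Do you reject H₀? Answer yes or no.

Row totals [44, 65], col totals [35, 46, 28], n=109
χ² = (9−14.13)²/14.13 + (20−18.57)²/18.57 + (15−11.30)²/11.30 + (26−20.87)²/20.87 + (26−27.43)²/27.43 + (13−16.70)²/16.70 = 5.3348
df = 2
p-value (upper-tail) = 0.06943
At α=0.01: p ≥ α → fail to reject H₀

reject H₀: no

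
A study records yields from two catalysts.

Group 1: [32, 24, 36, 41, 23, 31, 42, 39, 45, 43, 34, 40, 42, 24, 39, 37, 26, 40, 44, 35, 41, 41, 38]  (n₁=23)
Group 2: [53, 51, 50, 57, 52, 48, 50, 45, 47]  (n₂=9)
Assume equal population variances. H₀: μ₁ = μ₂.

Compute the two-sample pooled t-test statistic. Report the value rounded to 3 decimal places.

test statistic = -5.868

x̄₁=36.391, s₁=6.727, n₁=23
x̄₂=50.333, s₂=3.536, n₂=9
s_p² = [22·6.727² + 8·3.536²]/30 = 36.5159
SE = √(s_p²·(1/23+1/9)) = 2.3759
t = (36.391−50.333)/2.3759 = -5.8681
df = 30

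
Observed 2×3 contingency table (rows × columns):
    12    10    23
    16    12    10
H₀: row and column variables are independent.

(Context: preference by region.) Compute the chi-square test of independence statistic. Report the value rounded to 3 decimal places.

Row totals [45, 38], col totals [28, 22, 33], n=83
χ² = (12−15.18)²/15.18 + (10−11.93)²/11.93 + (23−17.89)²/17.89 + (16−12.82)²/12.82 + (12−10.07)²/10.07 + (10−15.11)²/15.11 = 5.3220
df = 2

test statistic = 5.322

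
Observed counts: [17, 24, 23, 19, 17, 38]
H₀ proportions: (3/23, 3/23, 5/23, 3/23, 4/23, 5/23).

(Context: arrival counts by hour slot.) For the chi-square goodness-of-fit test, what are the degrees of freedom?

degrees of freedom = 5

df = k − 1 = 6 − 1 = 5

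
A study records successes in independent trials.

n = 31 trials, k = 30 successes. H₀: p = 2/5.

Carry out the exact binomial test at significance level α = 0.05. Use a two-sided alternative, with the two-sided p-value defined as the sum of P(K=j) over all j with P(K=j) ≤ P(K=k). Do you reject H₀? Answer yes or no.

reject H₀: yes

Exact binomial: n=31, k=30, p₀=2/5=0.4000
P(X=j) = C(n,j)·p₀^j·(1−p₀)^(n−j); p = Σ P(X=j) over j with P(X=j) ≤ P(X=30)
p-value (two-sided) = 0.00000
At α=0.05: p < α → reject H₀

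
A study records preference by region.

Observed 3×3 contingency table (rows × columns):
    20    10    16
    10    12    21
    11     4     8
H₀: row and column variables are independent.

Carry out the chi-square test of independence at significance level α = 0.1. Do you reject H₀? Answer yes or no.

Row totals [46, 43, 23], col totals [41, 26, 45], n=112
χ² = (20−16.84)²/16.84 + (10−10.68)²/10.68 + (16−18.48)²/18.48 + (10−15.74)²/15.74 + (12−9.98)²/9.98 + (21−17.28)²/17.28 + (11−8.42)²/8.42 + (4−5.34)²/5.34 + (8−9.24)²/9.24 = 5.5673
df = 4
p-value (upper-tail) = 0.23388
At α=0.1: p ≥ α → fail to reject H₀

reject H₀: no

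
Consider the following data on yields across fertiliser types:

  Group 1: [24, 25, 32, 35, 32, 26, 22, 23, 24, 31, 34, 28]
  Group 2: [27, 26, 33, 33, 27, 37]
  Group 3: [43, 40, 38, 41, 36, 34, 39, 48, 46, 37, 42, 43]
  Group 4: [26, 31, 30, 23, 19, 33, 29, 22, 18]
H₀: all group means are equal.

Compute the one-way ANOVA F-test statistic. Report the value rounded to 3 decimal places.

Group means [28.00, 30.50, 40.58, 25.67], grand mean 31.718
SSB = Σnᵢ(x̄ᵢ−x̄)² = 1447.481; SSW = ΣΣ(x−x̄ᵢ)² = 752.417
MSB = 1447.481/3 = 482.4936; MSW = 752.417/35 = 21.4976
F = MSB/MSW = 22.4440
df = (3, 35)

test statistic = 22.444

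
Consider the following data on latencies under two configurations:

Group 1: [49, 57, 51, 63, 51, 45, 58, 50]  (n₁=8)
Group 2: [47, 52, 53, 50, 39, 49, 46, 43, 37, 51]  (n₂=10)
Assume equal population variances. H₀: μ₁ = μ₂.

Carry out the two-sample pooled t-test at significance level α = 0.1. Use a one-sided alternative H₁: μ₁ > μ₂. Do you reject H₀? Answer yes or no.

reject H₀: yes

x̄₁=53.000, s₁=5.831, n₁=8
x̄₂=46.700, s₂=5.478, n₂=10
s_p² = [7·5.831² + 9·5.478²]/16 = 31.7563
SE = √(s_p²·(1/8+1/10)) = 2.6730
t = (53.000−46.700)/2.6730 = 2.3569
df = 16
p-value (one-sided, H₁ greater) = 0.01575
At α=0.1: p < α → reject H₀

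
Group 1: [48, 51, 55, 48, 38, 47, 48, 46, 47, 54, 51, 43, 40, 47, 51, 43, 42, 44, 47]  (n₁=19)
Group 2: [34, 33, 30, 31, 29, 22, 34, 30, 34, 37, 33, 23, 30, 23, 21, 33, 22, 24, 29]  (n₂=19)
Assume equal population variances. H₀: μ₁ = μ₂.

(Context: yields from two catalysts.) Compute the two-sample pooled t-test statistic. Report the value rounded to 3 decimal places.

test statistic = 11.535

x̄₁=46.842, s₁=4.475, n₁=19
x̄₂=29.053, s₂=5.016, n₂=19
s_p² = [18·4.475² + 18·5.016²]/36 = 22.5965
SE = √(s_p²·(1/19+1/19)) = 1.5423
t = (46.842−29.053)/1.5423 = 11.5346
df = 36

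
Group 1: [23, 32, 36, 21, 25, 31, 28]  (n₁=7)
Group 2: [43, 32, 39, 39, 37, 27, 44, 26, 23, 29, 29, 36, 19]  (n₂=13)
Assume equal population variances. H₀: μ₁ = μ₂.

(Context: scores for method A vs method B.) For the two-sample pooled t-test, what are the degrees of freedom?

degrees of freedom = 18

df = n₁ + n₂ − 2 = 7 + 13 − 2 = 18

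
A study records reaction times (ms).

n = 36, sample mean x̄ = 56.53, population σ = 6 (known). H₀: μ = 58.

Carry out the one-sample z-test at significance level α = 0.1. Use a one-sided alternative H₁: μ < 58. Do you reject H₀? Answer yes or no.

SE = σ/√n = 6/√36 = 1.0000
z = (x̄−μ₀)/SE = (56.53−58)/1.0000 = -1.4700
p-value (one-sided, H₁ less) = 0.07078
At α=0.1: p < α → reject H₀

reject H₀: yes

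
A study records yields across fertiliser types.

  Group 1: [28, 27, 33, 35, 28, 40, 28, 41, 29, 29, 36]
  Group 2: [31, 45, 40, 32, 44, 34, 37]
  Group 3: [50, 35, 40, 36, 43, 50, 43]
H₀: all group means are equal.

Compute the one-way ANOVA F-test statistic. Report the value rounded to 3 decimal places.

Group means [32.18, 37.57, 42.43], grand mean 36.560
SSB = Σnᵢ(x̄ᵢ−x̄)² = 459.095; SSW = ΣΣ(x−x̄ᵢ)² = 669.065
MSB = 459.095/2 = 229.5475; MSW = 669.065/22 = 30.4120
F = MSB/MSW = 7.5479
df = (2, 22)

test statistic = 7.548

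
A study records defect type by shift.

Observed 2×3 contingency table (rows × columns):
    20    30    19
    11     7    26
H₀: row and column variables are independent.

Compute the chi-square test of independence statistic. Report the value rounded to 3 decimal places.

Row totals [69, 44], col totals [31, 37, 45], n=113
χ² = (20−18.93)²/18.93 + (30−22.59)²/22.59 + (19−27.48)²/27.48 + (11−12.07)²/12.07 + (7−14.41)²/14.41 + (26−17.52)²/17.52 = 13.1098
df = 2

test statistic = 13.110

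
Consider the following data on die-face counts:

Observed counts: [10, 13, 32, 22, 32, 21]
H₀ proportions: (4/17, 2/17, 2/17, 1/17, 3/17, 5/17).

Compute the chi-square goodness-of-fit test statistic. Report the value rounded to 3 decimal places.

test statistic = 70.735

n = 130; E_i = n·p_i = [30.59, 15.29, 15.29, 7.65, 22.94, 38.24]
χ² = (10−30.59)²/30.59 + (13−15.29)²/15.29 + (32−15.29)²/15.29 + (22−7.65)²/7.65 + (32−22.94)²/22.94 + (21−38.24)²/38.24 = 70.7351
df = 5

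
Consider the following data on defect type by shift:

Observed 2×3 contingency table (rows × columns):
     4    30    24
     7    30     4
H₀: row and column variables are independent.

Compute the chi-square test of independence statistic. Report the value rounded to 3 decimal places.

test statistic = 12.555

Row totals [58, 41], col totals [11, 60, 28], n=99
χ² = (4−6.44)²/6.44 + (30−35.15)²/35.15 + (24−16.40)²/16.40 + (7−4.56)²/4.56 + (30−24.85)²/24.85 + (4−11.60)²/11.60 = 12.5549
df = 2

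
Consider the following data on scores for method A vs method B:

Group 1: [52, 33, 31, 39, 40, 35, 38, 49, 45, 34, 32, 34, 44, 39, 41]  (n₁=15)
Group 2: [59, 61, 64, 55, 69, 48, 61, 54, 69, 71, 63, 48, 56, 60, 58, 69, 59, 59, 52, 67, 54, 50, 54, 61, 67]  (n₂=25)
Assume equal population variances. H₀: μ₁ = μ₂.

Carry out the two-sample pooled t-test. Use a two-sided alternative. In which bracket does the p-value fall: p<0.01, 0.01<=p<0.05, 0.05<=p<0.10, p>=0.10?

x̄₁=39.067, s₁=6.273, n₁=15
x̄₂=59.520, s₂=6.746, n₂=25
s_p² = [14·6.273² + 24·6.746²]/38 = 43.2414
SE = √(s_p²·(1/15+1/25)) = 2.1477
t = (39.067−59.520)/2.1477 = -9.5236
df = 38
p-value (two-sided) = 0.00000
→ bracket: p<0.01

p-value bracket: p<0.01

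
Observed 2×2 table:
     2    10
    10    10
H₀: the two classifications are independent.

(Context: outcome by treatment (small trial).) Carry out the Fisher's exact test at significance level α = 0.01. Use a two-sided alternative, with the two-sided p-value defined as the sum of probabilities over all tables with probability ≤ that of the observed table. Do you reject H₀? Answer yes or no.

reject H₀: no

Margins: r₁=12, r₂=20, c₁=12, c₂=20, n=32
p_obs = C(12,2)·C(20,10)/C(32,12); sum pmf over tables with pmf ≤ p_obs
p-value (two-sided) = 0.07528
At α=0.01: p ≥ α → fail to reject H₀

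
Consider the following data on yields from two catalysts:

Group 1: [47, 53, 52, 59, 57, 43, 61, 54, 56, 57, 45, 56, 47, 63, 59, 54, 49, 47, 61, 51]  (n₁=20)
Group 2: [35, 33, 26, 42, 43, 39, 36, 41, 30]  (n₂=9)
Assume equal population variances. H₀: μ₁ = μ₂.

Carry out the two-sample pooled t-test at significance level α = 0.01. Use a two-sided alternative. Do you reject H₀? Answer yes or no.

reject H₀: yes

x̄₁=53.550, s₁=5.799, n₁=20
x̄₂=36.111, s₂=5.754, n₂=9
s_p² = [19·5.799² + 8·5.754²]/27 = 33.4755
SE = √(s_p²·(1/20+1/9)) = 2.3223
t = (53.550−36.111)/2.3223 = 7.5092
df = 27
p-value (two-sided) = 0.00000
At α=0.01: p < α → reject H₀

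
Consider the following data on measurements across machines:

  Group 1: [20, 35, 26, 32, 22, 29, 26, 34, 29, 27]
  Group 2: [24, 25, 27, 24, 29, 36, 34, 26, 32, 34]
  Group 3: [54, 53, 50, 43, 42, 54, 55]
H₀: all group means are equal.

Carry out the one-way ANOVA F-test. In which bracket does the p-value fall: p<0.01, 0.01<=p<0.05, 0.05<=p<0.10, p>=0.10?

p-value bracket: p<0.01

Group means [28.00, 29.10, 50.14], grand mean 34.148
SSB = Σnᵢ(x̄ᵢ−x̄)² = 2423.650; SSW = ΣΣ(x−x̄ᵢ)² = 577.757
MSB = 2423.650/2 = 1211.8251; MSW = 577.757/24 = 24.0732
F = MSB/MSW = 50.3391
df = (2, 24)
p-value (upper-tail) = 0.00000
→ bracket: p<0.01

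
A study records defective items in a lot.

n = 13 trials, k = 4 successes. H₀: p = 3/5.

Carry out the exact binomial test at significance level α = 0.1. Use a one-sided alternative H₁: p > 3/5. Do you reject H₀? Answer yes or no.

Exact binomial: n=13, k=4, p₀=3/5=0.6000
P(X≥4) from Σ C(n,i)·p₀^i·(1−p₀)^(n−i)
p-value (one-sided, H₁ greater) = 0.99221
At α=0.1: p ≥ α → fail to reject H₀

reject H₀: no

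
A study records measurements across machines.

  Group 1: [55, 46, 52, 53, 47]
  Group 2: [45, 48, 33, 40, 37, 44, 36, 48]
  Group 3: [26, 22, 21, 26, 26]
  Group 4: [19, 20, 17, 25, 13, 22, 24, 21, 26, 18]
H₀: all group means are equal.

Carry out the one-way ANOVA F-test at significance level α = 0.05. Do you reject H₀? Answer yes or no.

Group means [50.60, 41.38, 24.20, 20.50], grand mean 32.500
SSB = Σnᵢ(x̄ᵢ−x̄)² = 4052.625; SSW = ΣΣ(x−x̄ᵢ)² = 456.375
MSB = 4052.625/3 = 1350.8750; MSW = 456.375/24 = 19.0156
F = MSB/MSW = 71.0403
df = (3, 24)
p-value (upper-tail) = 0.00000
At α=0.05: p < α → reject H₀

reject H₀: yes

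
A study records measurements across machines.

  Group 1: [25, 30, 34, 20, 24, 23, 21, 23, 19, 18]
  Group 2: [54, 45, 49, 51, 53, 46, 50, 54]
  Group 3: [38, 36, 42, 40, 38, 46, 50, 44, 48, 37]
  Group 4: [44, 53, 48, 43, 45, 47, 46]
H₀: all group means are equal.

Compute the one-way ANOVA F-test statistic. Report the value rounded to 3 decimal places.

Group means [23.70, 50.25, 41.90, 46.57], grand mean 39.543
SSB = Σnᵢ(x̄ᵢ−x̄)² = 3828.471; SSW = ΣΣ(x−x̄ᵢ)² = 590.214
MSB = 3828.471/3 = 1276.1571; MSW = 590.214/31 = 19.0392
F = MSB/MSW = 67.0280
df = (3, 31)

test statistic = 67.028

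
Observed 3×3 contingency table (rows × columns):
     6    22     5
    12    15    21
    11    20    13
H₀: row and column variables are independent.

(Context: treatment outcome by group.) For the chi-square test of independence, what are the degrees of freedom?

degrees of freedom = 4

df = (r−1)(c−1) = (3−1)·(3−1) = 4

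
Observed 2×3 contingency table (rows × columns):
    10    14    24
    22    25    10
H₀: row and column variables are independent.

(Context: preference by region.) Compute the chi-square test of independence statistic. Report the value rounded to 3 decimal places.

test statistic = 12.689

Row totals [48, 57], col totals [32, 39, 34], n=105
χ² = (10−14.63)²/14.63 + (14−17.83)²/17.83 + (24−15.54)²/15.54 + (22−17.37)²/17.37 + (25−21.17)²/21.17 + (10−18.46)²/18.46 = 12.6891
df = 2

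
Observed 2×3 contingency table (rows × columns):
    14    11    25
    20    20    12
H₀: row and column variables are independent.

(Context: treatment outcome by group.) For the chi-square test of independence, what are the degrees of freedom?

degrees of freedom = 2

df = (r−1)(c−1) = (2−1)·(3−1) = 2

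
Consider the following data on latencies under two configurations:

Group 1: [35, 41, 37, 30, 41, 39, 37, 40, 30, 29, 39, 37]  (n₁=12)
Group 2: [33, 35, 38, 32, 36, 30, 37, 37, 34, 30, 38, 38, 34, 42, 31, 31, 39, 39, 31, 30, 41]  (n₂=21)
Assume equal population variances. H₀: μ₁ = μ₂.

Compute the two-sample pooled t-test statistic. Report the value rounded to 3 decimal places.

x̄₁=36.250, s₁=4.351, n₁=12
x̄₂=35.048, s₂=3.814, n₂=21
s_p² = [11·4.351² + 20·3.814²]/31 = 16.1033
SE = √(s_p²·(1/12+1/21)) = 1.4522
t = (36.250−35.048)/1.4522 = 0.8280
df = 31

test statistic = 0.828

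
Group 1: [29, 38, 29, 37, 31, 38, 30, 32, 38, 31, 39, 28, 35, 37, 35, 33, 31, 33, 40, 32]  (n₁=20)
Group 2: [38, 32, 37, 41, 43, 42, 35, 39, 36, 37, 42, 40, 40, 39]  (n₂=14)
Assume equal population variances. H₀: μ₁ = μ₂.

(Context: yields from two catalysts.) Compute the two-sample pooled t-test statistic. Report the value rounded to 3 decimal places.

x̄₁=33.800, s₁=3.750, n₁=20
x̄₂=38.643, s₂=3.054, n₂=14
s_p² = [19·3.750² + 13·3.054²]/32 = 12.1379
SE = √(s_p²·(1/20+1/14)) = 1.2140
t = (33.800−38.643)/1.2140 = -3.9890
df = 32

test statistic = -3.989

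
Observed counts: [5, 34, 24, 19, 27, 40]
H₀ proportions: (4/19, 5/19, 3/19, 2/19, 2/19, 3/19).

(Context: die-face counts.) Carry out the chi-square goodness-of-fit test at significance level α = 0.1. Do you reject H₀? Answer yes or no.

n = 149; E_i = n·p_i = [31.37, 39.21, 23.53, 15.68, 15.68, 23.53]
χ² = (5−31.37)²/31.37 + (34−39.21)²/39.21 + (24−23.53)²/23.53 + (19−15.68)²/15.68 + (27−15.68)²/15.68 + (40−23.53)²/23.53 = 43.2677
df = 5
p-value (upper-tail) = 0.00000
At α=0.1: p < α → reject H₀

reject H₀: yes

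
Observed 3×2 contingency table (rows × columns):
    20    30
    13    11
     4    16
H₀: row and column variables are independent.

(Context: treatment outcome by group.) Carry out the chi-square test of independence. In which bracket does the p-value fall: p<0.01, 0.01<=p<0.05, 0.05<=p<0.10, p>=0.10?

Row totals [50, 24, 20], col totals [37, 57], n=94
χ² = (20−19.68)²/19.68 + (30−30.32)²/30.32 + (13−9.45)²/9.45 + (11−14.55)²/14.55 + (4−7.87)²/7.87 + (16−12.13)²/12.13 = 5.3537
df = 2
p-value (upper-tail) = 0.06878
→ bracket: 0.05<=p<0.10

p-value bracket: 0.05<=p<0.10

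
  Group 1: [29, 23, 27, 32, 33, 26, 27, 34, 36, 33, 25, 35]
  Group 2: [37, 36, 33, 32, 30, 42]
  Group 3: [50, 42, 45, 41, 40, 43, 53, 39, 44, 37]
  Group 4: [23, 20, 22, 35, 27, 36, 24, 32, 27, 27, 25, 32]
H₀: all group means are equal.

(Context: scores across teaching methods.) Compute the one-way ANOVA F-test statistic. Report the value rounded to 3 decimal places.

test statistic = 23.187

Group means [30.00, 35.00, 43.40, 27.50], grand mean 33.350
SSB = Σnᵢ(x̄ᵢ−x̄)² = 1571.700; SSW = ΣΣ(x−x̄ᵢ)² = 813.400
MSB = 1571.700/3 = 523.9000; MSW = 813.400/36 = 22.5944
F = MSB/MSW = 23.1871
df = (3, 36)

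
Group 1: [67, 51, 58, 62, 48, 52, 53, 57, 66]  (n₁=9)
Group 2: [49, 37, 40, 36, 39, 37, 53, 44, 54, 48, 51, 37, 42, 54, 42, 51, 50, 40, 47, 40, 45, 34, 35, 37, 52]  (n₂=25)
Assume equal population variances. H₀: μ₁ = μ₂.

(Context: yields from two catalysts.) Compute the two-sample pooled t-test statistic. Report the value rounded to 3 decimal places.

test statistic = 5.164

x̄₁=57.111, s₁=6.754, n₁=9
x̄₂=43.760, s₂=6.616, n₂=25
s_p² = [8·6.754² + 24·6.616²]/32 = 44.2328
SE = √(s_p²·(1/9+1/25)) = 2.5854
t = (57.111−43.760)/2.5854 = 5.1641
df = 32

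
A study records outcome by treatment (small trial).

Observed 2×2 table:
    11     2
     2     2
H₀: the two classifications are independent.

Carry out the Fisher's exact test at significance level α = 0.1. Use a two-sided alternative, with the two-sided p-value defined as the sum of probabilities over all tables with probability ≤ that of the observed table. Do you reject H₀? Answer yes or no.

reject H₀: no

Margins: r₁=13, r₂=4, c₁=13, c₂=4, n=17
p_obs = C(13,11)·C(4,2)/C(17,13); sum pmf over tables with pmf ≤ p_obs
p-value (two-sided) = 0.21891
At α=0.1: p ≥ α → fail to reject H₀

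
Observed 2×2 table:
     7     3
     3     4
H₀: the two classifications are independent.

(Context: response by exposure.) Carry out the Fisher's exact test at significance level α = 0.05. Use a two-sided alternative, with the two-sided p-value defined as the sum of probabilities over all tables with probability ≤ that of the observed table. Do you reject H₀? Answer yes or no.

reject H₀: no

Margins: r₁=10, r₂=7, c₁=10, c₂=7, n=17
p_obs = C(10,7)·C(7,3)/C(17,10); sum pmf over tables with pmf ≤ p_obs
p-value (two-sided) = 0.34996
At α=0.05: p ≥ α → fail to reject H₀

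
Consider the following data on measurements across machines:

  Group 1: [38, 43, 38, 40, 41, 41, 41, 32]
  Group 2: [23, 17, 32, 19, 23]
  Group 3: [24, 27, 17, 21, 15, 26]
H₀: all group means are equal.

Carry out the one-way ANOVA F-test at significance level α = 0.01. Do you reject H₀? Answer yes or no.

Group means [39.25, 22.80, 21.67], grand mean 29.368
SSB = Σnᵢ(x̄ᵢ−x̄)² = 1352.788; SSW = ΣΣ(x−x̄ᵢ)² = 331.633
MSB = 1352.788/2 = 676.3939; MSW = 331.633/16 = 20.7271
F = MSB/MSW = 32.6333
df = (2, 16)
p-value (upper-tail) = 0.00000
At α=0.01: p < α → reject H₀

reject H₀: yes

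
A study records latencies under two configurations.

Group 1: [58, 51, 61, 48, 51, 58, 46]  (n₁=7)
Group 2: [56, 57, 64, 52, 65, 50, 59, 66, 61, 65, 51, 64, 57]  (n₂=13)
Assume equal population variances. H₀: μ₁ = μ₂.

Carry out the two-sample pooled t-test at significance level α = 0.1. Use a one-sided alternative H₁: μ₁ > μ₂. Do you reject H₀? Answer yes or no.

x̄₁=53.286, s₁=5.707, n₁=7
x̄₂=59.000, s₂=5.672, n₂=13
s_p² = [6·5.707² + 12·5.672²]/18 = 32.3016
SE = √(s_p²·(1/7+1/13)) = 2.6644
t = (53.286−59.000)/2.6644 = -2.1446
df = 18
p-value (one-sided, H₁ greater) = 0.97706
At α=0.1: p ≥ α → fail to reject H₀

reject H₀: no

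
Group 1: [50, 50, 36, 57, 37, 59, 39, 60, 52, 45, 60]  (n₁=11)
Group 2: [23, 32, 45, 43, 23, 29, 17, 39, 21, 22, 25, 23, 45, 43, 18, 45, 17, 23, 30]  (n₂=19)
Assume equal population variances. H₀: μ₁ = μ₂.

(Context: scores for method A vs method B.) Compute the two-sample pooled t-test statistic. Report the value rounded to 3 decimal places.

x̄₁=49.545, s₁=9.180, n₁=11
x̄₂=29.632, s₂=10.393, n₂=19
s_p² = [10·9.180² + 18·10.393²]/28 = 99.5410
SE = √(s_p²·(1/11+1/19)) = 3.7800
t = (49.545−29.632)/3.7800 = 5.2683
df = 28

test statistic = 5.268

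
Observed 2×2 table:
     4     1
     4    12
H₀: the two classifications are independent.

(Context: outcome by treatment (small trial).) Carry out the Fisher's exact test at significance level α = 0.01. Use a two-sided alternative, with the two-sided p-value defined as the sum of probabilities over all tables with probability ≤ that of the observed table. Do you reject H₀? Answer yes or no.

Margins: r₁=5, r₂=16, c₁=8, c₂=13, n=21
p_obs = C(5,4)·C(16,4)/C(21,8); sum pmf over tables with pmf ≤ p_obs
p-value (two-sided) = 0.04747
At α=0.01: p ≥ α → fail to reject H₀

reject H₀: no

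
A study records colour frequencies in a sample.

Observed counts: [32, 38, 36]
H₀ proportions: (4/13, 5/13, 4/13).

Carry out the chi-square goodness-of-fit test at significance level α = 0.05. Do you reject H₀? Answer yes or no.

reject H₀: no

n = 106; E_i = n·p_i = [32.62, 40.77, 32.62]
χ² = (32−32.62)²/32.62 + (38−40.77)²/40.77 + (36−32.62)²/32.62 = 0.5509
df = 2
p-value (upper-tail) = 0.75921
At α=0.05: p ≥ α → fail to reject H₀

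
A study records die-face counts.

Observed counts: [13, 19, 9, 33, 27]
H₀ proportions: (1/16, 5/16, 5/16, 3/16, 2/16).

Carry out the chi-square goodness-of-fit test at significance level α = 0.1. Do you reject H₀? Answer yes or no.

n = 101; E_i = n·p_i = [6.31, 31.56, 31.56, 18.94, 12.62]
χ² = (13−6.31)²/6.31 + (19−31.56)²/31.56 + (9−31.56)²/31.56 + (33−18.94)²/18.94 + (27−12.62)²/12.62 = 55.0238
df = 4
p-value (upper-tail) = 0.00000
At α=0.1: p < α → reject H₀

reject H₀: yes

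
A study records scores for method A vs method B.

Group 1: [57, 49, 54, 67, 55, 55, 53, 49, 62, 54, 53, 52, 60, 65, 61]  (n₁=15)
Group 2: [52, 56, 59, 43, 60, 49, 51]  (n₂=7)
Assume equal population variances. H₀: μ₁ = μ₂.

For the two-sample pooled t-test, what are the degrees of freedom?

degrees of freedom = 20

df = n₁ + n₂ − 2 = 15 + 7 − 2 = 20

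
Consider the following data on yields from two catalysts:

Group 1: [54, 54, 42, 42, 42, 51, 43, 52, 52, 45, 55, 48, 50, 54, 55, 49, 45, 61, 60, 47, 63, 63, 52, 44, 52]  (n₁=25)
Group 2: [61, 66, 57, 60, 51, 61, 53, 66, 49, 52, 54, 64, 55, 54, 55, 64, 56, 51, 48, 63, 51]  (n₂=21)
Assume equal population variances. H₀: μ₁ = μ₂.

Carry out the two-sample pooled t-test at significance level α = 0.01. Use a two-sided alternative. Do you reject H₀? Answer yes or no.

reject H₀: yes

x̄₁=51.000, s₁=6.423, n₁=25
x̄₂=56.714, s₂=5.728, n₂=21
s_p² = [24·6.423² + 20·5.728²]/44 = 37.4156
SE = √(s_p²·(1/25+1/21)) = 1.8106
t = (51.000−56.714)/1.8106 = -3.1560
df = 44
p-value (two-sided) = 0.00288
At α=0.01: p < α → reject H₀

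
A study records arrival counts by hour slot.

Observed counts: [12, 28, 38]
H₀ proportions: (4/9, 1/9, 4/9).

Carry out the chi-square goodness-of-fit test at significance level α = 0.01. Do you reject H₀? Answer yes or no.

n = 78; E_i = n·p_i = [34.67, 8.67, 34.67]
χ² = (12−34.67)²/34.67 + (28−8.67)²/8.67 + (38−34.67)²/34.67 = 58.2692
df = 2
p-value (upper-tail) = 0.00000
At α=0.01: p < α → reject H₀

reject H₀: yes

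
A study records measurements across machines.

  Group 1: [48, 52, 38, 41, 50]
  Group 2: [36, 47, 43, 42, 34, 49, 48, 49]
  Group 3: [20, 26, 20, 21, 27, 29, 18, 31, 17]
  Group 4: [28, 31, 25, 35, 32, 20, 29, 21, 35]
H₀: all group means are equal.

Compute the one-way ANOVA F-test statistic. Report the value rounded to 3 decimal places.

Group means [45.80, 43.50, 23.22, 28.44], grand mean 33.613
SSB = Σnᵢ(x̄ᵢ−x̄)² = 2736.777; SSW = ΣΣ(x−x̄ᵢ)² = 838.578
MSB = 2736.777/3 = 912.2590; MSW = 838.578/27 = 31.0584
F = MSB/MSW = 29.3723
df = (3, 27)

test statistic = 29.372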